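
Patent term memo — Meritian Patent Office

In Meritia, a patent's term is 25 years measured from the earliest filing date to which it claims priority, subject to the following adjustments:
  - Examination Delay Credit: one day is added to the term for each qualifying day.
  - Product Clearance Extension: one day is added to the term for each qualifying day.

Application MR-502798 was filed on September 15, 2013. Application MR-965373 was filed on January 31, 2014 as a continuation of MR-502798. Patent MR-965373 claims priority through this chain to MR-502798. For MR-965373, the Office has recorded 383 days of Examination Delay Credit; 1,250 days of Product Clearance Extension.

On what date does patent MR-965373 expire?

Earliest priority filing: 15 September 2013.
Base term: 15 September 2013 + 25 years → 15 September 2038.
Examination Delay Credit: +383 days → 3 October 2039.
Product Clearance Extension: +1250 days → 6 March 2043.

2043-03-06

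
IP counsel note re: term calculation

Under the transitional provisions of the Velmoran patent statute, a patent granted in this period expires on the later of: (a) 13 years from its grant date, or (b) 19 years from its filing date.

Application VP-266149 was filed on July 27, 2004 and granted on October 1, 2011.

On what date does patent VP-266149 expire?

2024-10-01

(a) grant + 13 years → 1 October 2024.
(b) filing + 19 years → 27 July 2023.
Later of the two: 1 October 2024.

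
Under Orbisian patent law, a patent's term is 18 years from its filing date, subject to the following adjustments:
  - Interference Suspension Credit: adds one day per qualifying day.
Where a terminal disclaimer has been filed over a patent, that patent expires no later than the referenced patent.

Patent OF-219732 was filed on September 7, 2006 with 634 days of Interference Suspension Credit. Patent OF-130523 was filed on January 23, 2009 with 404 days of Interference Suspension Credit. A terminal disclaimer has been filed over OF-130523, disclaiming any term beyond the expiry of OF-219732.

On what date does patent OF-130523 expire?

2026-06-03

Natural term of OF-130523:
  Base: filing + 18 years → 23 January 2027.
  Interference Suspension Credit: +404 days → 2 March 2028.
Expiry of referenced patent OF-219732:
  Base: filing + 18 years → 7 September 2024.
  Interference Suspension Credit: +634 days → 3 June 2026.
Terminal disclaimer: OF-130523 expires on the earlier of 2 March 2028 and 3 June 2026.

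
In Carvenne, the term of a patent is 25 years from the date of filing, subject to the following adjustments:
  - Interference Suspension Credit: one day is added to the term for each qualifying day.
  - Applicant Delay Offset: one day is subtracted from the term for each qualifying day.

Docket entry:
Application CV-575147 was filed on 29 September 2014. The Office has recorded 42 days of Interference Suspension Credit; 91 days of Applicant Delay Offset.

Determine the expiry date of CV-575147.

2039-08-11

Base term: filing date + 25 years → 29 September 2039.
Interference Suspension Credit: +42 days → 10 November 2039.
Applicant Delay Offset: −91 days → 11 August 2039.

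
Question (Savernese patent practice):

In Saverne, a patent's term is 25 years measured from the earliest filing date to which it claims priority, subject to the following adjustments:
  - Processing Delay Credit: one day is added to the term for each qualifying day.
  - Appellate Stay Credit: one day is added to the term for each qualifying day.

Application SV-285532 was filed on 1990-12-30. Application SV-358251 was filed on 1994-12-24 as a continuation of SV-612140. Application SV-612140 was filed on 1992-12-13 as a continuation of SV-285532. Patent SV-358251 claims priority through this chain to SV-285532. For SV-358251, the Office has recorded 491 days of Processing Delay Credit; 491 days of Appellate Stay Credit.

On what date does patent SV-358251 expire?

Earliest priority filing: 30 December 1990.
Base term: 30 December 1990 + 25 years → 30 December 2015.
Processing Delay Credit: +491 days → 4 May 2017.
Appellate Stay Credit: +491 days → 7 September 2018.

September 7, 2018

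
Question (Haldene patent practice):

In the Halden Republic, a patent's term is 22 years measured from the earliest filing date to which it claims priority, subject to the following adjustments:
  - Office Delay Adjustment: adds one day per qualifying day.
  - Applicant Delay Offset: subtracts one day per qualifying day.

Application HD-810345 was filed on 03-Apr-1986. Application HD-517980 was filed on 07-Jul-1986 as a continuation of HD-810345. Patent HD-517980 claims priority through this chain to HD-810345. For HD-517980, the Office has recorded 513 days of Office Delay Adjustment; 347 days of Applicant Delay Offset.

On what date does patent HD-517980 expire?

2008-09-16

Earliest priority filing: 3 April 1986.
Base term: 3 April 1986 + 22 years → 3 April 2008.
Office Delay Adjustment: +513 days → 29 August 2009.
Applicant Delay Offset: −347 days → 16 September 2008.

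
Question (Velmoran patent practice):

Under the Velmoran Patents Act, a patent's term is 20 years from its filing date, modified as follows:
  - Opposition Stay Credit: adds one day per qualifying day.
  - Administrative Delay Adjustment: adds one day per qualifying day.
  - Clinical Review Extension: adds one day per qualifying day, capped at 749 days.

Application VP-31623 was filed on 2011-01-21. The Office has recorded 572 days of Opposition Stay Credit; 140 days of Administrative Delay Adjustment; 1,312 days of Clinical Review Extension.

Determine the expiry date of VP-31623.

January 21, 2035

Base term: filing date + 20 years → 21 January 2031.
Opposition Stay Credit: +572 days → 15 August 2032.
Administrative Delay Adjustment: +140 days → 2 January 2033.
Clinical Review Extension: 1312 days claimed exceeds the 749-day cap, so +749 days → 21 January 2035.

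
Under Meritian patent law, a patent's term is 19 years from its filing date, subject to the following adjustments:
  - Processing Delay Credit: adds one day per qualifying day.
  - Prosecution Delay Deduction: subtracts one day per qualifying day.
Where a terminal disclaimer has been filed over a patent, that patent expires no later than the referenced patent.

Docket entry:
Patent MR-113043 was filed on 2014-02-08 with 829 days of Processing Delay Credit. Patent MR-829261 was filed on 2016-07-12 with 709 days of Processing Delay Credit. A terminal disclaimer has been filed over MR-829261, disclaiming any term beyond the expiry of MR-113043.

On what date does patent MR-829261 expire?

May 18, 2035

Natural term of MR-829261:
  Base: filing + 19 years → 12 July 2035.
  Processing Delay Credit: +709 days → 20 June 2037.
Expiry of referenced patent MR-113043:
  Base: filing + 19 years → 8 February 2033.
  Processing Delay Credit: +829 days → 18 May 2035.
Terminal disclaimer: MR-829261 expires on the earlier of 20 June 2037 and 18 May 2035.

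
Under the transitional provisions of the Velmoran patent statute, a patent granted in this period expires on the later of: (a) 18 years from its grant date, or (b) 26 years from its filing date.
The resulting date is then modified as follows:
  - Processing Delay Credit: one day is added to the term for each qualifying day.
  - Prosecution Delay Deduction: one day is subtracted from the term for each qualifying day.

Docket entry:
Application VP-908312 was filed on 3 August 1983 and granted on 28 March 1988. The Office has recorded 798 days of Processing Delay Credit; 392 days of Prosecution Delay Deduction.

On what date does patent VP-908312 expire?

September 13, 2010

(a) grant + 18 years → 28 March 2006.
(b) filing + 26 years → 3 August 2009.
Later of the two: 3 August 2009.
Processing Delay Credit: +798 days → 10 October 2011.
Prosecution Delay Deduction: −392 days → 13 September 2010.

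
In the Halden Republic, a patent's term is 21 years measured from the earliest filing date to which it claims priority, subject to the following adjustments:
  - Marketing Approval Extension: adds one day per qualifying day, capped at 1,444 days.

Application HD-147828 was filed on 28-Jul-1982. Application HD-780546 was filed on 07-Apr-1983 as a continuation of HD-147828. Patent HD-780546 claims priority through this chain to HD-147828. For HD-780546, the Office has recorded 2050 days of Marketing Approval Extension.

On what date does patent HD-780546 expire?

July 11, 2007

Earliest priority filing: 28 July 1982.
Base term: 28 July 1982 + 21 years → 28 July 2003.
Marketing Approval Extension: 2050 days claimed exceeds the 1444-day cap, so +1444 days → 11 July 2007.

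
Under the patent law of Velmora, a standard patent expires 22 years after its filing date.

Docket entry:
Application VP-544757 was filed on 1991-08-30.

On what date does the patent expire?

Filing date + 22 years → 30 August 2013.

2013-08-30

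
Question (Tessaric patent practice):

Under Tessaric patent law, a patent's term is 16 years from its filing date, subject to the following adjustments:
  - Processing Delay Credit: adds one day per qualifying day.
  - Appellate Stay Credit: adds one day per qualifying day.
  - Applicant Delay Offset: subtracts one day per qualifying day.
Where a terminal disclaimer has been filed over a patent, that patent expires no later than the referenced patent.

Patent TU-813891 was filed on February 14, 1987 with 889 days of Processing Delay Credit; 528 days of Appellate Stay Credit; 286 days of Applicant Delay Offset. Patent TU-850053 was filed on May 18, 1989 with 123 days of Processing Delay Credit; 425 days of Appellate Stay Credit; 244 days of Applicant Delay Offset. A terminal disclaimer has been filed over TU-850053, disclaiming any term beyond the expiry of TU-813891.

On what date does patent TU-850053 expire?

Natural term of TU-850053:
  Base: filing + 16 years → 18 May 2005.
  Processing Delay Credit: +123 days → 18 September 2005.
  Appellate Stay Credit: +425 days → 17 November 2006.
  Applicant Delay Offset: −244 days → 18 March 2006.
Expiry of referenced patent TU-813891:
  Base: filing + 16 years → 14 February 2003.
  Processing Delay Credit: +889 days → 22 July 2005.
  Appellate Stay Credit: +528 days → 1 January 2007.
  Applicant Delay Offset: −286 days → 21 March 2006.
Terminal disclaimer: TU-850053 expires on the earlier of 18 March 2006 and 21 March 2006.

March 18, 2006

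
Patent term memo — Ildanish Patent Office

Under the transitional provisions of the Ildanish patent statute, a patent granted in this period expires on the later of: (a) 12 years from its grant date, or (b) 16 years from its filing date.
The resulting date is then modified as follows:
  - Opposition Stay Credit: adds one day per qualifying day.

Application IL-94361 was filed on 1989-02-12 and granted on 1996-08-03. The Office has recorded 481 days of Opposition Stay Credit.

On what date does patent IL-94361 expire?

(a) grant + 12 years → 3 August 2008.
(b) filing + 16 years → 12 February 2005.
Later of the two: 3 August 2008.
Opposition Stay Credit: +481 days → 27 November 2009.

2009-11-27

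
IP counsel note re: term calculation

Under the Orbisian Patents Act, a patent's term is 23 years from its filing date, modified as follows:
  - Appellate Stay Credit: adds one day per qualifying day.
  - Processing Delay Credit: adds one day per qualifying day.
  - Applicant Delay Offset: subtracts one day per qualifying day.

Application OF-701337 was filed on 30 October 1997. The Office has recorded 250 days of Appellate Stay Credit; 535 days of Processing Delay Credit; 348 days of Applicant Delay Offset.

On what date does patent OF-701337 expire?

January 10, 2022

Base term: filing date + 23 years → 30 October 2020.
Appellate Stay Credit: +250 days → 7 July 2021.
Processing Delay Credit: +535 days → 24 December 2022.
Applicant Delay Offset: −348 days → 10 January 2022.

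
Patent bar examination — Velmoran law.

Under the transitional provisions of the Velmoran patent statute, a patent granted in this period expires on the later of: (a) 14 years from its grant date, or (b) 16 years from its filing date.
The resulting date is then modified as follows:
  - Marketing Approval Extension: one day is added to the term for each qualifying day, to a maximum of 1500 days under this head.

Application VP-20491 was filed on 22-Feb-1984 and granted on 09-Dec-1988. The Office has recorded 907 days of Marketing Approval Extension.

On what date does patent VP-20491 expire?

2005-06-03

(a) grant + 14 years → 9 December 2002.
(b) filing + 16 years → 22 February 2000.
Later of the two: 9 December 2002.
Marketing Approval Extension: 907 days (within the 1500-day cap) → +907 days → 3 June 2005.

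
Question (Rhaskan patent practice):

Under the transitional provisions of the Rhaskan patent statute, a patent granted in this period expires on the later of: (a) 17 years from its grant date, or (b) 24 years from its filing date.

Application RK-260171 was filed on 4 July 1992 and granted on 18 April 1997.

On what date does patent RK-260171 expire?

July 4, 2016

(a) grant + 17 years → 18 April 2014.
(b) filing + 24 years → 4 July 2016.
Later of the two: 4 July 2016.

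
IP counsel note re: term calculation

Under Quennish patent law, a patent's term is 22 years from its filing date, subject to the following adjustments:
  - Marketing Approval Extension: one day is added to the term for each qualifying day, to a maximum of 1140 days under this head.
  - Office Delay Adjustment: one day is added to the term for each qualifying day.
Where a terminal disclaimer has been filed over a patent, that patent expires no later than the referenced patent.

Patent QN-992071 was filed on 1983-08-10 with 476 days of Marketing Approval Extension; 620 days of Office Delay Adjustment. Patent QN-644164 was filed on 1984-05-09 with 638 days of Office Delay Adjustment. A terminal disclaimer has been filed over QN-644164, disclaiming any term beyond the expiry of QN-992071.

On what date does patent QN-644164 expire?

Natural term of QN-644164:
  Base: filing + 22 years → 9 May 2006.
  Office Delay Adjustment: +638 days → 6 February 2008.
Expiry of referenced patent QN-992071:
  Base: filing + 22 years → 10 August 2005.
  Marketing Approval Extension: 476 days (within the 1140-day cap) → +476 days → 29 November 2006.
  Office Delay Adjustment: +620 days → 10 August 2008.
Terminal disclaimer: QN-644164 expires on the earlier of 6 February 2008 and 10 August 2008.

2008-02-06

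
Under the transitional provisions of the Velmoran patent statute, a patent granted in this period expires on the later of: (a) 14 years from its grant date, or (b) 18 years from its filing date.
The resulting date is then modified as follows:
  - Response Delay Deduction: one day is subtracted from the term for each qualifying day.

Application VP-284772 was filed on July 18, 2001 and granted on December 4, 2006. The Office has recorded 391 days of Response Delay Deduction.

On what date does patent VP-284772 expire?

November 9, 2019

(a) grant + 14 years → 4 December 2020.
(b) filing + 18 years → 18 July 2019.
Later of the two: 4 December 2020.
Response Delay Deduction: −391 days → 9 November 2019.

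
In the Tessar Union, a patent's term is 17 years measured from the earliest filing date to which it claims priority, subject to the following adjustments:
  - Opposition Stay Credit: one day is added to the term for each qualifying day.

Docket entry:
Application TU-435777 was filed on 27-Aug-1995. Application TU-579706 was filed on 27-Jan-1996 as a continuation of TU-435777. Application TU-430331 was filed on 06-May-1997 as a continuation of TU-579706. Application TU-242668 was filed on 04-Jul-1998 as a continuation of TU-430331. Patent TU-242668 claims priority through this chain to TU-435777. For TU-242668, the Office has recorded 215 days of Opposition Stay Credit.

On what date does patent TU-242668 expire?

2013-03-30

Earliest priority filing: 27 August 1995.
Base term: 27 August 1995 + 17 years → 27 August 2012.
Opposition Stay Credit: +215 days → 30 March 2013.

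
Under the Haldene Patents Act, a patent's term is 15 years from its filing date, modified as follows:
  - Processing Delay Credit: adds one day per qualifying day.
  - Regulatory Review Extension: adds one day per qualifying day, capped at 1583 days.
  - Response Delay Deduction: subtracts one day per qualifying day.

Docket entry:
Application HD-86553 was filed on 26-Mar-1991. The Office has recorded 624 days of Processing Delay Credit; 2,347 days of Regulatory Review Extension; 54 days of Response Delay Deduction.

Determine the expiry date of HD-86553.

Base term: filing date + 15 years → 26 March 2006.
Processing Delay Credit: +624 days → 10 December 2007.
Regulatory Review Extension: 2347 days claimed exceeds the 1583-day cap, so +1583 days → 10 April 2012.
Response Delay Deduction: −54 days → 16 February 2012.

2012-02-16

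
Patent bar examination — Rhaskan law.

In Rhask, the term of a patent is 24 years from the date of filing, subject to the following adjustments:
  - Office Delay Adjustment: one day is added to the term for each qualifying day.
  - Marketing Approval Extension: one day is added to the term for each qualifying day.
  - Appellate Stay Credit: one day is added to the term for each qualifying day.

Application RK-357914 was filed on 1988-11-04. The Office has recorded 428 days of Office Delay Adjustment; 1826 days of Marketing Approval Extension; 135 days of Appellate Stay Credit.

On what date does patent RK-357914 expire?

2019-05-21

Base term: filing date + 24 years → 4 November 2012.
Office Delay Adjustment: +428 days → 6 January 2014.
Marketing Approval Extension: +1826 days → 6 January 2019.
Appellate Stay Credit: +135 days → 21 May 2019.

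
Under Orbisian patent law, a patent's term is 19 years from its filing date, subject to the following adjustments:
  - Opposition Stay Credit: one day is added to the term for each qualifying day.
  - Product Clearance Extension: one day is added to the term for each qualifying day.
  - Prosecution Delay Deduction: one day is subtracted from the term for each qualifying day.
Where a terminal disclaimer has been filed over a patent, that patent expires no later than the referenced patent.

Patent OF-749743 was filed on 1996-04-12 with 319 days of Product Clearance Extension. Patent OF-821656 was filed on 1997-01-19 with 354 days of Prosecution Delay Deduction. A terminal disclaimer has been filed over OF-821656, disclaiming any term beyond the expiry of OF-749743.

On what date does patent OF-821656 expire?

2015-01-30

Natural term of OF-821656:
  Base: filing + 19 years → 19 January 2016.
  Prosecution Delay Deduction: −354 days → 30 January 2015.
Expiry of referenced patent OF-749743:
  Base: filing + 19 years → 12 April 2015.
  Product Clearance Extension: +319 days → 25 February 2016.
Terminal disclaimer: OF-821656 expires on the earlier of 30 January 2015 and 25 February 2016.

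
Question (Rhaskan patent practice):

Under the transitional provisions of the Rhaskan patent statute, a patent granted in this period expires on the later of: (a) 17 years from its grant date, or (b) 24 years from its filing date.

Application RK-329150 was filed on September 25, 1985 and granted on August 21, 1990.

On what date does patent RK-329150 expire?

2009-09-25

(a) grant + 17 years → 21 August 2007.
(b) filing + 24 years → 25 September 2009.
Later of the two: 25 September 2009.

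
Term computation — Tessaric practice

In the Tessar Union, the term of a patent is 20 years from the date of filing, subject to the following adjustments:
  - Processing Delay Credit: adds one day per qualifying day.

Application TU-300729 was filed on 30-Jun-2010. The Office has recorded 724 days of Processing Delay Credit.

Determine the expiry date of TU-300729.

Base term: filing date + 20 years → 30 June 2030.
Processing Delay Credit: +724 days → 23 June 2032.

2032-06-23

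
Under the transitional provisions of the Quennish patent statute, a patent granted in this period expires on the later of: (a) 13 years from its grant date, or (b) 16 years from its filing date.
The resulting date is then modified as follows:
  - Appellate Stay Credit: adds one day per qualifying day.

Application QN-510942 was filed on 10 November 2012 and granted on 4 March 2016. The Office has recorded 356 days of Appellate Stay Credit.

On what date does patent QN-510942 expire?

(a) grant + 13 years → 4 March 2029.
(b) filing + 16 years → 10 November 2028.
Later of the two: 4 March 2029.
Appellate Stay Credit: +356 days → 23 February 2030.

February 23, 2030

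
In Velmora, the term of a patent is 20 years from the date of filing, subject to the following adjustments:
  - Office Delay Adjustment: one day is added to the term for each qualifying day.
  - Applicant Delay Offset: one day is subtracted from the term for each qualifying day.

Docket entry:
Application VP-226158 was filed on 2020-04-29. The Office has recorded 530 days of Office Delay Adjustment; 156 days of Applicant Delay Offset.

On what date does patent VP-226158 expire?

May 8, 2041

Base term: filing date + 20 years → 29 April 2040.
Office Delay Adjustment: +530 days → 11 October 2041.
Applicant Delay Offset: −156 days → 8 May 2041.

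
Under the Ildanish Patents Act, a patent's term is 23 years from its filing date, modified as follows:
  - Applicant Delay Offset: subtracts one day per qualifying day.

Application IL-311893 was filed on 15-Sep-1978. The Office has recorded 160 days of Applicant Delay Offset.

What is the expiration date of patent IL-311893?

April 8, 2001

Base term: filing date + 23 years → 15 September 2001.
Applicant Delay Offset: −160 days → 8 April 2001.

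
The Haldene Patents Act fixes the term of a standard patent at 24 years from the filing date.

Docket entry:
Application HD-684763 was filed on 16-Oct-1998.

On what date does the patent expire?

October 16, 2022

Filing date + 24 years → 16 October 2022.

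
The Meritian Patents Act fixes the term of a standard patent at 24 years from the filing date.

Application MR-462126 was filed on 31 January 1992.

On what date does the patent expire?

Filing date + 24 years → 31 January 2016.

January 31, 2016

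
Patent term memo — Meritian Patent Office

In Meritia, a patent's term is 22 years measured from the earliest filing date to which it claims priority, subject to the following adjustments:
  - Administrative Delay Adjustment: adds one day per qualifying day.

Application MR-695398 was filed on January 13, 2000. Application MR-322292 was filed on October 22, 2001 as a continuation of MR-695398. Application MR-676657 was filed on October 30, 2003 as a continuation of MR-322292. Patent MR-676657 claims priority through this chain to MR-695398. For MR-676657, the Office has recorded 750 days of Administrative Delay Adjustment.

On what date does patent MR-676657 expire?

Earliest priority filing: 13 January 2000.
Base term: 13 January 2000 + 22 years → 13 January 2022.
Administrative Delay Adjustment: +750 days → 2 February 2024.

February 2, 2024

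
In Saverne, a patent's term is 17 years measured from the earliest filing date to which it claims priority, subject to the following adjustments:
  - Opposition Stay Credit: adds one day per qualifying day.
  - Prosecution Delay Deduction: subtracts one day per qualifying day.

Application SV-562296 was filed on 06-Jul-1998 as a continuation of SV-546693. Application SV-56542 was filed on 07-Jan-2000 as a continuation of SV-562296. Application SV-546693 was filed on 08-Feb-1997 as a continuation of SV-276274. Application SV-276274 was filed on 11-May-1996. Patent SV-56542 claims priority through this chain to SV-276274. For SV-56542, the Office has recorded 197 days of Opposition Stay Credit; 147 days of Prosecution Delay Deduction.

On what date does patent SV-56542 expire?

Earliest priority filing: 11 May 1996.
Base term: 11 May 1996 + 17 years → 11 May 2013.
Opposition Stay Credit: +197 days → 24 November 2013.
Prosecution Delay Deduction: −147 days → 30 June 2013.

2013-06-30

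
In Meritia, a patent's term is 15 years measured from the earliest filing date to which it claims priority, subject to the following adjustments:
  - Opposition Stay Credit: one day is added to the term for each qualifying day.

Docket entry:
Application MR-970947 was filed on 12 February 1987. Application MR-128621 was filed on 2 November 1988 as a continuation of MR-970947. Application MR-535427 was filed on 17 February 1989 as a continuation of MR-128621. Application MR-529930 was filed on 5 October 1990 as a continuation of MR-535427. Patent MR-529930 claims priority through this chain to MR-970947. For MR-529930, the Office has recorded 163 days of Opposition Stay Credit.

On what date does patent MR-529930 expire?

July 25, 2002

Earliest priority filing: 12 February 1987.
Base term: 12 February 1987 + 15 years → 12 February 2002.
Opposition Stay Credit: +163 days → 25 July 2002.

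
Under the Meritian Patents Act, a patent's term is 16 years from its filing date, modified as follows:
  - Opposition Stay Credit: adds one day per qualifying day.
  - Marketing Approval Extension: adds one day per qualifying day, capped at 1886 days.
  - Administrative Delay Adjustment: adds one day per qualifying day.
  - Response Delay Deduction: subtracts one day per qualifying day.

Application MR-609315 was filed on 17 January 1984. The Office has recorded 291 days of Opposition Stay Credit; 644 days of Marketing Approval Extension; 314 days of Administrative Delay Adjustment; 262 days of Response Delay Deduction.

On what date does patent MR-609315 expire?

2002-09-30

Base term: filing date + 16 years → 17 January 2000.
Opposition Stay Credit: +291 days → 3 November 2000.
Marketing Approval Extension: 644 days (within the 1886-day cap) → +644 days → 9 August 2002.
Administrative Delay Adjustment: +314 days → 19 June 2003.
Response Delay Deduction: −262 days → 30 September 2002.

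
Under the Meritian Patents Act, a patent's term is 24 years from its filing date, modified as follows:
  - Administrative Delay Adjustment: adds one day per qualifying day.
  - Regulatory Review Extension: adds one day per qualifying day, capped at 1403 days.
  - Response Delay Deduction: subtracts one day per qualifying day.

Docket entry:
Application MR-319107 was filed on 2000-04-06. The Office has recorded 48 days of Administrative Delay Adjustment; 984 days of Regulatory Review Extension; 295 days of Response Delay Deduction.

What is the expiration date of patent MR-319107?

Base term: filing date + 24 years → 6 April 2024.
Administrative Delay Adjustment: +48 days → 24 May 2024.
Regulatory Review Extension: 984 days (within the 1403-day cap) → +984 days → 2 February 2027.
Response Delay Deduction: −295 days → 13 April 2026.

April 13, 2026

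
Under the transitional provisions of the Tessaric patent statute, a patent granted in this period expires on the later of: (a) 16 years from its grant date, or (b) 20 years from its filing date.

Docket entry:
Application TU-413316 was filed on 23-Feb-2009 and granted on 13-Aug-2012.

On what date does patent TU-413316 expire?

February 23, 2029

(a) grant + 16 years → 13 August 2028.
(b) filing + 20 years → 23 February 2029.
Later of the two: 23 February 2029.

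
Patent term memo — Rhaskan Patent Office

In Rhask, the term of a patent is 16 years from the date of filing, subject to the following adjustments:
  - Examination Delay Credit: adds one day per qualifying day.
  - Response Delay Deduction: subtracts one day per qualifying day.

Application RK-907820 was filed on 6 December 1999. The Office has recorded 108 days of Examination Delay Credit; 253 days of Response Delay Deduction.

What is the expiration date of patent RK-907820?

July 14, 2015

Base term: filing date + 16 years → 6 December 2015.
Examination Delay Credit: +108 days → 23 March 2016.
Response Delay Deduction: −253 days → 14 July 2015.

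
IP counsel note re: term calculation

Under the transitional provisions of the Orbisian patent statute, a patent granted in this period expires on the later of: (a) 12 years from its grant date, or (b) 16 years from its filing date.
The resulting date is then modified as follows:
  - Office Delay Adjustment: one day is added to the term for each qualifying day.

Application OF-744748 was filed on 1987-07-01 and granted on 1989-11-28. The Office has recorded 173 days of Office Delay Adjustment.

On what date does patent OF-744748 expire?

December 21, 2003

(a) grant + 12 years → 28 November 2001.
(b) filing + 16 years → 1 July 2003.
Later of the two: 1 July 2003.
Office Delay Adjustment: +173 days → 21 December 2003.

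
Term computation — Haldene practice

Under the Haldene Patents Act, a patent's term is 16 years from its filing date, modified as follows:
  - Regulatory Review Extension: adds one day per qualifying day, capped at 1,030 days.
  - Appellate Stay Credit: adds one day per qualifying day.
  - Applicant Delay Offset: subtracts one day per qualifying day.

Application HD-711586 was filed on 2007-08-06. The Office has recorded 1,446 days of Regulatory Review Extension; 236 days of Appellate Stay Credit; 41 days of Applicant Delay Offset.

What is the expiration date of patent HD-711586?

Base term: filing date + 16 years → 6 August 2023.
Regulatory Review Extension: 1446 days claimed exceeds the 1030-day cap, so +1030 days → 1 June 2026.
Appellate Stay Credit: +236 days → 23 January 2027.
Applicant Delay Offset: −41 days → 13 December 2026.

December 13, 2026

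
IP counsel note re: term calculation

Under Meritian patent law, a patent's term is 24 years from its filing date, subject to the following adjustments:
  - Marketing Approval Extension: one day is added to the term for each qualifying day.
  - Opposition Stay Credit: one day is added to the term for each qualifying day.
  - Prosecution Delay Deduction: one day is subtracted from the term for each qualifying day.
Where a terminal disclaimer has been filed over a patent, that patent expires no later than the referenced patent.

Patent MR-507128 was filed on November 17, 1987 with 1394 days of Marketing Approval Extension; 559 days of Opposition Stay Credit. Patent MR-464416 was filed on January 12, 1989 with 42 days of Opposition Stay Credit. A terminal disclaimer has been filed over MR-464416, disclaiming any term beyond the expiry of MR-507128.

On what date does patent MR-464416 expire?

2013-02-23

Natural term of MR-464416:
  Base: filing + 24 years → 12 January 2013.
  Opposition Stay Credit: +42 days → 23 February 2013.
Expiry of referenced patent MR-507128:
  Base: filing + 24 years → 17 November 2011.
  Marketing Approval Extension: +1394 days → 11 September 2015.
  Opposition Stay Credit: +559 days → 23 March 2017.
Terminal disclaimer: MR-464416 expires on the earlier of 23 February 2013 and 23 March 2017.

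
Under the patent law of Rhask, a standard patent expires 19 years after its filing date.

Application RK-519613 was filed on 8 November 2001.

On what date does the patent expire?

Filing date + 19 years → 8 November 2020.

2020-11-08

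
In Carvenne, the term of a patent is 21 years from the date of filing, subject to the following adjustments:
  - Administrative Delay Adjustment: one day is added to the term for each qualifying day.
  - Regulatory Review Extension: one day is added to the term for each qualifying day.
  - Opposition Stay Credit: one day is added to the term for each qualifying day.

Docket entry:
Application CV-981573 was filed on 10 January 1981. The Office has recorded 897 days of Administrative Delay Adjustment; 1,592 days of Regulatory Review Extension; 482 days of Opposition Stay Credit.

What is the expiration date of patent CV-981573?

Base term: filing date + 21 years → 10 January 2002.
Administrative Delay Adjustment: +897 days → 25 June 2004.
Regulatory Review Extension: +1592 days → 3 November 2008.
Opposition Stay Credit: +482 days → 28 February 2010.

February 28, 2010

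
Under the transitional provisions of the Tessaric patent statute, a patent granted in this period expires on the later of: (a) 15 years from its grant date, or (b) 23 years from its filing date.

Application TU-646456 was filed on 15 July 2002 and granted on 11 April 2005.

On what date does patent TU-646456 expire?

2025-07-15

(a) grant + 15 years → 11 April 2020.
(b) filing + 23 years → 15 July 2025.
Later of the two: 15 July 2025.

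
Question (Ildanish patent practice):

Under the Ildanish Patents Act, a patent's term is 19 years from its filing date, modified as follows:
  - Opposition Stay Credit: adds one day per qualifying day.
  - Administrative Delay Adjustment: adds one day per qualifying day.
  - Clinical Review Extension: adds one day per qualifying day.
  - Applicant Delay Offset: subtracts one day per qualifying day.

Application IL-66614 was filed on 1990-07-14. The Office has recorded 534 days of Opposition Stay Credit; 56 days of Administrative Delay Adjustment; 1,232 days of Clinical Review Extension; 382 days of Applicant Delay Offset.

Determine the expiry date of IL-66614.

2013-06-23

Base term: filing date + 19 years → 14 July 2009.
Opposition Stay Credit: +534 days → 30 December 2010.
Administrative Delay Adjustment: +56 days → 24 February 2011.
Clinical Review Extension: +1232 days → 10 July 2014.
Applicant Delay Offset: −382 days → 23 June 2013.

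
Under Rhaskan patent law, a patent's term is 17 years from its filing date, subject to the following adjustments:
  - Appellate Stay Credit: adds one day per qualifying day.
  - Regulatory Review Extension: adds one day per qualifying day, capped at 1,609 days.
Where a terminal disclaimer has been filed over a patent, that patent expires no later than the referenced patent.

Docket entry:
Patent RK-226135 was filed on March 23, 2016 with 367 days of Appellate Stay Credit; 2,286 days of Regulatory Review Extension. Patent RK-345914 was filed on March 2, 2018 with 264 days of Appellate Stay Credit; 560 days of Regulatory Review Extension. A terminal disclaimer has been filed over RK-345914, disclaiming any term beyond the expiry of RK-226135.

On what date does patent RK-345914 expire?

2037-06-03

Natural term of RK-345914:
  Base: filing + 17 years → 2 March 2035.
  Appellate Stay Credit: +264 days → 21 November 2035.
  Regulatory Review Extension: 560 days (within the 1609-day cap) → +560 days → 3 June 2037.
Expiry of referenced patent RK-226135:
  Base: filing + 17 years → 23 March 2033.
  Appellate Stay Credit: +367 days → 25 March 2034.
  Regulatory Review Extension: 2286 days claimed exceeds the 1609-day cap, so +1609 days → 20 August 2038.
Terminal disclaimer: RK-345914 expires on the earlier of 3 June 2037 and 20 August 2038.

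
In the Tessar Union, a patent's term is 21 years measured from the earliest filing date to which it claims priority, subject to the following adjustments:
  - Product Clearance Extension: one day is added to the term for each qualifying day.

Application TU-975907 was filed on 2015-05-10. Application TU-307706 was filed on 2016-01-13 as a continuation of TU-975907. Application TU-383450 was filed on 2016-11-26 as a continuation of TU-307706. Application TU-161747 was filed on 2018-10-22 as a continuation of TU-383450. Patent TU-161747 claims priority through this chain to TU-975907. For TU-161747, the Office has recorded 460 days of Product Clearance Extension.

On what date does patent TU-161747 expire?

Earliest priority filing: 10 May 2015.
Base term: 10 May 2015 + 21 years → 10 May 2036.
Product Clearance Extension: +460 days → 13 August 2037.

2037-08-13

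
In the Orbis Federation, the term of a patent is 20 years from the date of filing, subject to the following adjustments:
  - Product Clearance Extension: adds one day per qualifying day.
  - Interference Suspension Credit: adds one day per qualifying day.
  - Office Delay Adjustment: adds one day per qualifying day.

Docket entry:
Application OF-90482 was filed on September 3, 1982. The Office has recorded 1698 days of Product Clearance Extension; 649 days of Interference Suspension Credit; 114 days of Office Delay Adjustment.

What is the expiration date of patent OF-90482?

May 30, 2009

Base term: filing date + 20 years → 3 September 2002.
Product Clearance Extension: +1698 days → 28 April 2007.
Interference Suspension Credit: +649 days → 5 February 2009.
Office Delay Adjustment: +114 days → 30 May 2009.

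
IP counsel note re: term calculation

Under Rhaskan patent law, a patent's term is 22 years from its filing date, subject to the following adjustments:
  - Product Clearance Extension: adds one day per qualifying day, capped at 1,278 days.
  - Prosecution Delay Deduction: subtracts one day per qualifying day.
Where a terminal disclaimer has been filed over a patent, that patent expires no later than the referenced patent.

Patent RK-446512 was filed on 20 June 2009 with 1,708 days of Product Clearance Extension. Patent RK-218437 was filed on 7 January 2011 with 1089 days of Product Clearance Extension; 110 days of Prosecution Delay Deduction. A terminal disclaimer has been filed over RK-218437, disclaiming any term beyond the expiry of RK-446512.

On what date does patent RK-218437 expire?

Natural term of RK-218437:
  Base: filing + 22 years → 7 January 2033.
  Product Clearance Extension: 1089 days (within the 1278-day cap) → +1089 days → 1 January 2036.
  Prosecution Delay Deduction: −110 days → 13 September 2035.
Expiry of referenced patent RK-446512:
  Base: filing + 22 years → 20 June 2031.
  Product Clearance Extension: 1708 days claimed exceeds the 1278-day cap, so +1278 days → 19 December 2034.
Terminal disclaimer: RK-218437 expires on the earlier of 13 September 2035 and 19 December 2034.

2034-12-19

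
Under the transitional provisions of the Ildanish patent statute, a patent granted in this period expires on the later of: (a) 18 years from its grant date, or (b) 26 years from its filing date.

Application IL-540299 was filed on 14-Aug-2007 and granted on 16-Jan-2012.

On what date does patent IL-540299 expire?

(a) grant + 18 years → 16 January 2030.
(b) filing + 26 years → 14 August 2033.
Later of the two: 14 August 2033.

August 14, 2033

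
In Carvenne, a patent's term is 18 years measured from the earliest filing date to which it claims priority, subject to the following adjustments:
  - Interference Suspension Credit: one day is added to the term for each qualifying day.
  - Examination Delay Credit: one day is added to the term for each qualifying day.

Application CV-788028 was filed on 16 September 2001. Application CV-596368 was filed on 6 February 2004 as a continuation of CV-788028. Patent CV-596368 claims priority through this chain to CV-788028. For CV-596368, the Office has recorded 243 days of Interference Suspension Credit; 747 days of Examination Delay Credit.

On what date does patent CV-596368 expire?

June 2, 2022

Earliest priority filing: 16 September 2001.
Base term: 16 September 2001 + 18 years → 16 September 2019.
Interference Suspension Credit: +243 days → 16 May 2020.
Examination Delay Credit: +747 days → 2 June 2022.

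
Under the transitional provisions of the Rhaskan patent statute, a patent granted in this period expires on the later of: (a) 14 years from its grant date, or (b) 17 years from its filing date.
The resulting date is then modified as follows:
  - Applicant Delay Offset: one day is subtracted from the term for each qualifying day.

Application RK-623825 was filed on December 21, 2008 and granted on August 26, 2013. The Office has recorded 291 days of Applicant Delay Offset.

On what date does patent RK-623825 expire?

(a) grant + 14 years → 26 August 2027.
(b) filing + 17 years → 21 December 2025.
Later of the two: 26 August 2027.
Applicant Delay Offset: −291 days → 8 November 2026.

2026-11-08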